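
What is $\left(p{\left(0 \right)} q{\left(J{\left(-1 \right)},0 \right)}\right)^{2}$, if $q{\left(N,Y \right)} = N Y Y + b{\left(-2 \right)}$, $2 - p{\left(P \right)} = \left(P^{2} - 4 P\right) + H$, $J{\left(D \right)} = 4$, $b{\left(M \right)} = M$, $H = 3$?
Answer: $4$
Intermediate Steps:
$p{\left(P \right)} = -1 - P^{2} + 4 P$ ($p{\left(P \right)} = 2 - \left(\left(P^{2} - 4 P\right) + 3\right) = 2 - \left(3 + P^{2} - 4 P\right) = -1 - P^{2} + 4 P$)
$q{\left(N,Y \right)} = -2 + N Y^{2}$ ($q{\left(N,Y \right)} = N Y Y - 2 = N Y^{2} - 2 = -2 + N Y^{2}$)
$\left(p{\left(0 \right)} q{\left(J{\left(-1 \right)},0 \right)}\right)^{2} = \left(\left(-1 - 0^{2} + 4 \cdot 0\right) \left(-2 + 4 \cdot 0^{2}\right)\right)^{2} = \left(\left(-1 - 0 + 0\right) \left(-2 + 4 \cdot 0\right)\right)^{2} = \left(\left(-1 + 0 + 0\right) \left(-2 + 0\right)\right)^{2} = \left(\left(-1\right) \left(-2\right)\right)^{2} = 2^{2} = 4$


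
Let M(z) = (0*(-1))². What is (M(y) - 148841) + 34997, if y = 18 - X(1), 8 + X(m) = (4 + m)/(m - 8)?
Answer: -113844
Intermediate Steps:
X(m) = -8 + (4 + m)/(-8 + m) (X(m) = -8 + (4 + m)/(m - 8) = -8 + (4 + m)/(-8 + m))
y = 187/7 (y = 18 - (68 - 7*1)/(-8 + 1) = 18 - (68 - 7)/(-7) = 18 - (-1)*61/7 = 18 - 1*(-61/7) = 18 + 61/7 = 187/7 ≈ 26.714)
M(z) = 0 (M(z) = 0² = 0)
(M(y) - 148841) + 34997 = (0 - 148841) + 34997 = -148841 + 34997 = -113844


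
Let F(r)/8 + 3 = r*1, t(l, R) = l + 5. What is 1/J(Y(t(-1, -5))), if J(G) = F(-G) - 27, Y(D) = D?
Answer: -1/83 ≈ -0.012048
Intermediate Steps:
t(l, R) = 5 + l
F(r) = -24 + 8*r (F(r) = -24 + 8*(r*1) = -24 + 8*r)
J(G) = -51 - 8*G (J(G) = (-24 + 8*(-G)) - 27 = (-24 - 8*G) - 27 = -51 - 8*G)
1/J(Y(t(-1, -5))) = 1/(-51 - 8*(5 - 1)) = 1/(-51 - 8*4) = 1/(-51 - 32) = 1/(-83) = -1/83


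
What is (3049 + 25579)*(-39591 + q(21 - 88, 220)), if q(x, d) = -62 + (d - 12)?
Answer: -1129231460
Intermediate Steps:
q(x, d) = -74 + d (q(x, d) = -62 + (-12 + d) = -74 + d)
(3049 + 25579)*(-39591 + q(21 - 88, 220)) = (3049 + 25579)*(-39591 + (-74 + 220)) = 28628*(-39591 + 146) = 28628*(-39445) = -1129231460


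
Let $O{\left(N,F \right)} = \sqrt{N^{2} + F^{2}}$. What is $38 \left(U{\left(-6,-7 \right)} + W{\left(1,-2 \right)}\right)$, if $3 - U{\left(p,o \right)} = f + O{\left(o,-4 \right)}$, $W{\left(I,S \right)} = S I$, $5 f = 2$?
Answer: $\frac{114}{5} - 38 \sqrt{65} \approx -283.57$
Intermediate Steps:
$f = \frac{2}{5}$ ($f = \frac{1}{5} \cdot 2 = \frac{2}{5} \approx 0.4$)
$O{\left(N,F \right)} = \sqrt{F^{2} + N^{2}}$
$W{\left(I,S \right)} = I S$
$U{\left(p,o \right)} = \frac{13}{5} - \sqrt{16 + o^{2}}$ ($U{\left(p,o \right)} = 3 - \left(\frac{2}{5} + \sqrt{\left(-4\right)^{2} + o^{2}}\right) = 3 - \left(\frac{2}{5} + \sqrt{16 + o^{2}}\right) = \frac{13}{5} - \sqrt{16 + o^{2}}$)
$38 \left(U{\left(-6,-7 \right)} + W{\left(1,-2 \right)}\right) = 38 \left(\left(\frac{13}{5} - \sqrt{16 + \left(-7\right)^{2}}\right) + 1 \left(-2\right)\right) = 38 \left(\left(\frac{13}{5} - \sqrt{16 + 49}\right) - 2\right) = 38 \left(\left(\frac{13}{5} - \sqrt{65}\right) - 2\right) = 38 \left(\frac{3}{5} - \sqrt{65}\right) = \frac{114}{5} - 38 \sqrt{65}$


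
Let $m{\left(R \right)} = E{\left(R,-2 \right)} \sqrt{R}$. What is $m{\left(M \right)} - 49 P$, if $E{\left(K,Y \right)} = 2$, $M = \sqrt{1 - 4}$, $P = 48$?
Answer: $-2352 + 2 \sqrt[4]{3} \sqrt{i} \approx -2350.1 + 1.8612 i$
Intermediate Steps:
$M = i \sqrt{3}$ ($M = \sqrt{-3} = i \sqrt{3} \approx 1.732 i$)
$m{\left(R \right)} = 2 \sqrt{R}$
$m{\left(M \right)} - 49 P = 2 \sqrt{i \sqrt{3}} - 2352 = 2 \sqrt[4]{3} \sqrt{i} - 2352 = -2352 + 2 \sqrt[4]{3} \sqrt{i}$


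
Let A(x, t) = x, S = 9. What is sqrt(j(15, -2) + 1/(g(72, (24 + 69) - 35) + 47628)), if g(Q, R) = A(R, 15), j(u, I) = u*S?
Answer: sqrt(306983918146)/47686 ≈ 11.619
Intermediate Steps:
j(u, I) = 9*u (j(u, I) = u*9 = 9*u)
g(Q, R) = R
sqrt(j(15, -2) + 1/(g(72, (24 + 69) - 35) + 47628)) = sqrt(9*15 + 1/(((24 + 69) - 35) + 47628)) = sqrt(135 + 1/((93 - 35) + 47628)) = sqrt(135 + 1/(58 + 47628)) = sqrt(135 + 1/47686) = sqrt(6437611/47686) = sqrt(306983918146)/47686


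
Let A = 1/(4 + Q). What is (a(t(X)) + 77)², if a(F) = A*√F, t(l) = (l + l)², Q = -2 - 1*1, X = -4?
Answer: 7225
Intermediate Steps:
Q = -3 (Q = -2 - 1 = -3)
A = 1 (A = 1/(4 - 3) = 1/1 = 1)
t(l) = 4*l² (t(l) = (2*l)² = 4*l²)
a(F) = √F (a(F) = 1*√F = √F)
(a(t(X)) + 77)² = (√(4*(-4)²) + 77)² = (√(4*16) + 77)² = (√64 + 77)² = (8 + 77)² = 85² = 7225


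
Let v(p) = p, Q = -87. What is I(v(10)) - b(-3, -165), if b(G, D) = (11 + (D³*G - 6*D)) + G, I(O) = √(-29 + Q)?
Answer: -13477373 + 2*I*√29 ≈ -1.3477e+7 + 10.77*I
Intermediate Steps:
I(O) = 2*I*√29 (I(O) = √(-29 - 87) = √(-116) = 2*I*√29)
b(G, D) = 11 + G - 6*D + G*D³ (b(G, D) = (11 + (G*D³ - 6*D)) + G = (11 + (-6*D + G*D³)) + G = (11 - 6*D + G*D³) + G = 11 + G - 6*D + G*D³)
I(v(10)) - b(-3, -165) = 2*I*√29 - (11 - 3 - 6*(-165) - 3*(-165)³) = 2*I*√29 - (11 - 3 + 990 - 3*(-4492125)) = 2*I*√29 - (11 - 3 + 990 + 13476375) = 2*I*√29 - 1*13477373 = 2*I*√29 - 13477373 = -13477373 + 2*I*√29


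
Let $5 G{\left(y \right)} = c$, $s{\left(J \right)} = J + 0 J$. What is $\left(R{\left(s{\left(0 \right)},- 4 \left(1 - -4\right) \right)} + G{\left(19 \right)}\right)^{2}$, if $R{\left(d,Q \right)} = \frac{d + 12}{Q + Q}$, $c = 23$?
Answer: $\frac{1849}{100} \approx 18.49$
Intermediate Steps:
$s{\left(J \right)} = J$ ($s{\left(J \right)} = J + 0 = J$)
$R{\left(d,Q \right)} = \frac{12 + d}{2 Q}$
$G{\left(y \right)} = \frac{23}{5}$ ($G{\left(y \right)} = \frac{1}{5} \cdot 23 = \frac{23}{5}$)
$\left(R{\left(s{\left(0 \right)},- 4 \left(1 - -4\right) \right)} + G{\left(19 \right)}\right)^{2} = \left(\frac{12 + 0}{2 \left(- 4 \left(1 - -4\right)\right)} + \frac{23}{5}\right)^{2} = \left(\frac{1}{2} \frac{1}{\left(-4\right) \left(1 + 4\right)} 12 + \frac{23}{5}\right)^{2} = \left(\frac{1}{2} \frac{1}{\left(-4\right) 5} \cdot 12 + \frac{23}{5}\right)^{2} = \left(\frac{1}{2} \frac{1}{-20} \cdot 12 + \frac{23}{5}\right)^{2} = \left(\frac{1}{2} \left(- \frac{1}{20}\right) 12 + \frac{23}{5}\right)^{2} = \left(- \frac{3}{10} + \frac{23}{5}\right)^{2} = \left(\frac{43}{10}\right)^{2} = \frac{1849}{100}$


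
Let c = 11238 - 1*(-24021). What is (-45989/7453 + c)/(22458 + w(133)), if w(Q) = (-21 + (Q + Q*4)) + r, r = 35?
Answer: 262739338/172440061 ≈ 1.5237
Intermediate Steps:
w(Q) = 14 + 5*Q (w(Q) = (-21 + (Q + Q*4)) + 35 = (-21 + (Q + 4*Q)) + 35 = (-21 + 5*Q) + 35 = 14 + 5*Q)
c = 35259 (c = 11238 + 24021 = 35259)
(-45989/7453 + c)/(22458 + w(133)) = (-45989/7453 + 35259)/(22458 + (14 + 5*133)) = (-45989*1/7453 + 35259)/(22458 + (14 + 665)) = (-45989/7453 + 35259)/(22458 + 679) = (262739338/7453)/23137 = (262739338/7453)*(1/23137) = 262739338/172440061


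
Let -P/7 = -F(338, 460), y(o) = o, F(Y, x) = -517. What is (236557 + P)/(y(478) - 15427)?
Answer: -25882/1661 ≈ -15.582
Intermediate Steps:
P = -3619 (P = -(-7)*(-517) = -7*517 = -3619)
(236557 + P)/(y(478) - 15427) = (236557 - 3619)/(478 - 15427) = 232938/(-14949) = 232938*(-1/14949) = -25882/1661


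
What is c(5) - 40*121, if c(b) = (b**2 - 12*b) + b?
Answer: -4870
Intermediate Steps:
c(b) = b**2 - 11*b
c(5) - 40*121 = 5*(-11 + 5) - 40*121 = 5*(-6) - 4840 = -30 - 4840 = -4870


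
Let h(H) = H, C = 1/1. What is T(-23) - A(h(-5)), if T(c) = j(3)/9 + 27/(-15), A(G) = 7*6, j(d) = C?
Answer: -1966/45 ≈ -43.689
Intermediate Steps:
C = 1 (C = 1*1 = 1)
j(d) = 1
A(G) = 42
T(c) = -76/45 (T(c) = 1/9 + 27/(-15) = 1*(1/9) + 27*(-1/15) = 1/9 - 9/5 = -76/45)
T(-23) - A(h(-5)) = -76/45 - 1*42 = -76/45 - 42 = -1966/45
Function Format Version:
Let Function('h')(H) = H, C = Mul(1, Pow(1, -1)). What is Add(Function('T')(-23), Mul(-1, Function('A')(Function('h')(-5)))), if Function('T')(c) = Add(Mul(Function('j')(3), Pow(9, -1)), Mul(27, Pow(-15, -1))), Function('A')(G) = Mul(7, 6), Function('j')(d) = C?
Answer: Rational(-1966, 45) ≈ -43.689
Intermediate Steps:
C = 1 (C = Mul(1, 1) = 1)
Function('j')(d) = 1
Function('A')(G) = 42
Function('T')(c) = Rational(-76, 45) (Function('T')(c) = Add(Mul(1, Pow(9, -1)), Mul(27, Pow(-15, -1))) = Add(Mul(1, Rational(1, 9)), Mul(27, Rational(-1, 15))) = Add(Rational(1, 9), Rational(-9, 5)) = Rational(-76, 45))
Add(Function('T')(-23), Mul(-1, Function('A')(Function('h')(-5)))) = Add(Rational(-76, 45), Mul(-1, 42)) = Add(Rational(-76, 45), -42) = Rational(-1966, 45)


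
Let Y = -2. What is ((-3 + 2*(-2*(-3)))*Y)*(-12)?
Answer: 216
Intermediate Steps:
((-3 + 2*(-2*(-3)))*Y)*(-12) = ((-3 + 2*(-2*(-3)))*(-2))*(-12) = ((-3 + 2*6)*(-2))*(-12) = ((-3 + 12)*(-2))*(-12) = (9*(-2))*(-12) = -18*(-12) = 216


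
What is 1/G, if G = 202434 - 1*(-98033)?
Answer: 1/300467 ≈ 3.3282e-6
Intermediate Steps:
G = 300467 (G = 202434 + 98033 = 300467)
1/G = 1/300467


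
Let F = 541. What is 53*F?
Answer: 28673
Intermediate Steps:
53*F = 53*541 = 28673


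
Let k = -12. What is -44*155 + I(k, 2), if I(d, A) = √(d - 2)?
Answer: -6820 + I*√14 ≈ -6820.0 + 3.7417*I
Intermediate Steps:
I(d, A) = √(-2 + d)
-44*155 + I(k, 2) = -44*155 + √(-2 - 12) = -6820 + √(-14) = -6820 + I*√14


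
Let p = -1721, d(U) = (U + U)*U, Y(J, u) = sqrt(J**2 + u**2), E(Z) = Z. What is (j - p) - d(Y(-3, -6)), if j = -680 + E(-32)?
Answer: 919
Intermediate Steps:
d(U) = 2*U**2 (d(U) = (2*U)*U = 2*U**2)
j = -712 (j = -680 - 32 = -712)
(j - p) - d(Y(-3, -6)) = (-712 - 1*(-1721)) - 2*(sqrt((-3)**2 + (-6)**2))**2 = (-712 + 1721) - 2*(sqrt(9 + 36))**2 = 1009 - 2*(sqrt(45))**2 = 1009 - 2*(3*sqrt(5))**2 = 1009 - 2*45 = 1009 - 1*90 = 1009 - 90 = 919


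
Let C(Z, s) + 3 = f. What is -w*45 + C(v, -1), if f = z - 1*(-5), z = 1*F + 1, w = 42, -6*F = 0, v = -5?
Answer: -1887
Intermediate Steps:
F = 0 (F = -⅙*0 = 0)
z = 1 (z = 1*0 + 1 = 0 + 1 = 1)
f = 6 (f = 1 - 1*(-5) = 1 + 5 = 6)
C(Z, s) = 3 (C(Z, s) = -3 + 6 = 3)
-w*45 + C(v, -1) = -1*42*45 + 3 = -42*45 + 3 = -1890 + 3 = -1887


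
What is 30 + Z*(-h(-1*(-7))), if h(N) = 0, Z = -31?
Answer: 30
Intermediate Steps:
30 + Z*(-h(-1*(-7))) = 30 - (-31)*0 = 30 - 31*0 = 30 + 0 = 30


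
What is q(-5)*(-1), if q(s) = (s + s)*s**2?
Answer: 250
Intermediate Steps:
q(s) = 2*s**3 (q(s) = (2*s)*s**2 = 2*s**3)
q(-5)*(-1) = (2*(-5)**3)*(-1) = (2*(-125))*(-1) = -250*(-1) = 250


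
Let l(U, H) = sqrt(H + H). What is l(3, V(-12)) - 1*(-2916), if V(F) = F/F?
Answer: 2916 + sqrt(2) ≈ 2917.4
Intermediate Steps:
V(F) = 1
l(U, H) = sqrt(2)*sqrt(H) (l(U, H) = sqrt(2*H) = sqrt(2)*sqrt(H))
l(3, V(-12)) - 1*(-2916) = sqrt(2)*sqrt(1) - 1*(-2916) = sqrt(2)*1 + 2916 = sqrt(2) + 2916 = 2916 + sqrt(2)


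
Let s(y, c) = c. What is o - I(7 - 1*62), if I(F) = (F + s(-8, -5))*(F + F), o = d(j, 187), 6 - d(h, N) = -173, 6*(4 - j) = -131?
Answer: -6421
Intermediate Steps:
j = 155/6 (j = 4 - 1/6*(-131) = 4 + 131/6 = 155/6 ≈ 25.833)
d(h, N) = 179 (d(h, N) = 6 - 1*(-173) = 6 + 173 = 179)
o = 179
I(F) = 2*F*(-5 + F) (I(F) = (F - 5)*(F + F) = (-5 + F)*(2*F) = 2*F*(-5 + F))
o - I(7 - 1*62) = 179 - 2*(7 - 1*62)*(-5 + (7 - 1*62)) = 179 - 2*(7 - 62)*(-5 + (7 - 62)) = 179 - 2*(-55)*(-5 - 55) = 179 - 2*(-55)*(-60) = 179 - 1*6600 = 179 - 6600 = -6421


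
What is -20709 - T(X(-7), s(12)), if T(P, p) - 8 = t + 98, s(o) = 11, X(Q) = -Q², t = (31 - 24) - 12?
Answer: -20810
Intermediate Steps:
t = -5 (t = 7 - 12 = -5)
T(P, p) = 101 (T(P, p) = 8 + (-5 + 98) = 8 + 93 = 101)
-20709 - T(X(-7), s(12)) = -20709 - 1*101 = -20709 - 101 = -20810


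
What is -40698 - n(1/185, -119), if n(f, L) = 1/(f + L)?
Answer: -895925587/22014 ≈ -40698.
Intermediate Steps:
n(f, L) = 1/(L + f)
-40698 - n(1/185, -119) = -40698 - 1/(-119 + 1/185) = -40698 - 1/(-22014/185) = -40698 - 1*(-185/22014) = -40698 + 185/22014 = -895925587/22014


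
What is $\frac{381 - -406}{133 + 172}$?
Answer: $\frac{787}{305} \approx 2.5803$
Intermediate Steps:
$\frac{381 - -406}{133 + 172} = \frac{381 + 406}{305} = 787 \cdot \frac{1}{305} = \frac{787}{305}$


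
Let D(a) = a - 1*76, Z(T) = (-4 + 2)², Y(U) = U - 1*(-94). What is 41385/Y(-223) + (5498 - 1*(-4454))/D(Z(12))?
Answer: -177647/387 ≈ -459.04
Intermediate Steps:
Y(U) = 94 + U (Y(U) = U + 94 = 94 + U)
Z(T) = 4 (Z(T) = (-2)² = 4)
D(a) = -76 + a (D(a) = a - 76 = -76 + a)
41385/Y(-223) + (5498 - 1*(-4454))/D(Z(12)) = 41385/(94 - 223) + (5498 - 1*(-4454))/(-76 + 4) = 41385/(-129) + (5498 + 4454)/(-72) = 41385*(-1/129) + 9952*(-1/72) = -13795/43 - 1244/9 = -177647/387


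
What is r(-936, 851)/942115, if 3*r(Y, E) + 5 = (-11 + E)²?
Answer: 141119/565269 ≈ 0.24965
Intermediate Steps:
r(Y, E) = -5/3 + (-11 + E)²/3
r(-936, 851)/942115 = (-5/3 + (-11 + 851)²/3)/942115 = (-5/3 + (⅓)*840²)*(1/942115) = (-5/3 + (⅓)*705600)*(1/942115) = (-5/3 + 235200)*(1/942115) = (705595/3)*(1/942115) = 141119/565269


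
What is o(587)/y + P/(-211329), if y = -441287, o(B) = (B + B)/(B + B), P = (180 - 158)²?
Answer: -213794237/93256740423 ≈ -0.0022925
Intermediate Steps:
P = 484 (P = 22² = 484)
o(B) = 1 (o(B) = (2*B)/((2*B)) = (2*B)*(1/(2*B)) = 1)
o(587)/y + P/(-211329) = 1/(-441287) + 484/(-211329) = 1*(-1/441287) + 484*(-1/211329) = -1/441287 - 484/211329 = -213794237/93256740423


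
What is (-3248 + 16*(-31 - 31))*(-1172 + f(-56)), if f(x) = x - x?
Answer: 4969280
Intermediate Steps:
f(x) = 0
(-3248 + 16*(-31 - 31))*(-1172 + f(-56)) = (-3248 + 16*(-31 - 31))*(-1172 + 0) = (-3248 + 16*(-62))*(-1172) = (-3248 - 992)*(-1172) = -4240*(-1172) = 4969280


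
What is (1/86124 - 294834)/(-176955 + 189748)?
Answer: -25392283415/1101784332 ≈ -23.047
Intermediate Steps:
(1/86124 - 294834)/(-176955 + 189748) = (1/86124 - 294834)/12793 = -25392283415/86124*1/12793 = -25392283415/1101784332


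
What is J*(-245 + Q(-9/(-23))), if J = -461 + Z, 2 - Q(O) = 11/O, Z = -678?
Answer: 2779160/9 ≈ 3.0880e+5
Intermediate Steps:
Q(O) = 2 - 11/O
J = -1139 (J = -461 - 678 = -1139)
J*(-245 + Q(-9/(-23))) = -1139*(-245 + (2 - 11/((-9/(-23))))) = -1139*(-245 + (2 - 11/((-9*(-1/23))))) = -1139*(-245 + (2 - 11/9/23)) = -1139*(-245 + (2 - 11*23/9)) = -1139*(-245 + (2 - 253/9)) = -1139*(-245 - 235/9) = -1139*(-2440/9) = 2779160/9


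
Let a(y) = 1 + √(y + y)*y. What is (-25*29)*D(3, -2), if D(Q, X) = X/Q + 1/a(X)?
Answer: 22475/51 - 2900*I/17 ≈ 440.69 - 170.59*I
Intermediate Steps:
a(y) = 1 + √2*y^(3/2) (a(y) = 1 + √(2*y)*y = 1 + (√2*√y)*y = 1 + √2*y^(3/2))
D(Q, X) = 1/(1 + √2*X^(3/2)) + X/Q (D(Q, X) = X/Q + 1/(1 + √2*X^(3/2)) = 1/(1 + √2*X^(3/2)) + X/Q)
(-25*29)*D(3, -2) = (-25*29)*((3 - 2 + √2*(-2)^(5/2))/(3*(1 + √2*(-2)^(3/2)))) = -725*(3 - 2 + √2*(4*I*√2))/(3*(1 + √2*(-2*I*√2))) = -725*(3 - 2 + 8*I)/(3*(1 - 4*I)) = -725*(1 + 4*I)/17*(1 + 8*I)/3 = -725*(1 + 4*I)*(1 + 8*I)/51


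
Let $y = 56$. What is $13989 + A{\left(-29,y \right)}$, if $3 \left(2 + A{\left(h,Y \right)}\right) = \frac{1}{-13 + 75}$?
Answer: $\frac{2601583}{186} \approx 13987.0$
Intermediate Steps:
$A{\left(h,Y \right)} = - \frac{371}{186}$ ($A{\left(h,Y \right)} = -2 + \frac{1}{3 \left(-13 + 75\right)} = -2 + \frac{1}{3 \cdot 62} = -2 + \frac{1}{3} \cdot \frac{1}{62} = -2 + \frac{1}{186} = - \frac{371}{186}$)
$13989 + A{\left(-29,y \right)} = 13989 - \frac{371}{186} = \frac{2601583}{186}$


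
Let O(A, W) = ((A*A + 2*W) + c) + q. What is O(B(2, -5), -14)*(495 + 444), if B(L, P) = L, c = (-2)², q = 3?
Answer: -15963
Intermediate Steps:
c = 4
O(A, W) = 7 + A² + 2*W (O(A, W) = ((A*A + 2*W) + 4) + 3 = ((A² + 2*W) + 4) + 3 = (4 + A² + 2*W) + 3 = 7 + A² + 2*W)
O(B(2, -5), -14)*(495 + 444) = (7 + 2² + 2*(-14))*(495 + 444) = (7 + 4 - 28)*939 = -17*939 = -15963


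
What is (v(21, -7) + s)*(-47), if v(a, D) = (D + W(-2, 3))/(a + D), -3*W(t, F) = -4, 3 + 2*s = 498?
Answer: -243883/21 ≈ -11613.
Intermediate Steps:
s = 495/2 (s = -3/2 + (½)*498 = -3/2 + 249 = 495/2 ≈ 247.50)
W(t, F) = 4/3 (W(t, F) = -⅓*(-4) = 4/3)
v(a, D) = (4/3 + D)/(D + a) (v(a, D) = (D + 4/3)/(a + D) = (4/3 + D)/(D + a))
(v(21, -7) + s)*(-47) = ((4/3 - 7)/(-7 + 21) + 495/2)*(-47) = (-17/3/14 + 495/2)*(-47) = ((1/14)*(-17/3) + 495/2)*(-47) = (-17/42 + 495/2)*(-47) = (5189/21)*(-47) = -243883/21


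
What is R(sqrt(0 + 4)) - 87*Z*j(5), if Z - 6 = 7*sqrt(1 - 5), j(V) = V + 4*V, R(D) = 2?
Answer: -13048 - 30450*I ≈ -13048.0 - 30450.0*I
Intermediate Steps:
j(V) = 5*V
Z = 6 + 14*I (Z = 6 + 7*sqrt(1 - 5) = 6 + 7*sqrt(-4) = 6 + 7*(2*I) = 6 + 14*I ≈ 6.0 + 14.0*I)
R(sqrt(0 + 4)) - 87*Z*j(5) = 2 - 87*(6 + 14*I)*5*5 = 2 - 87*(6 + 14*I)*25 = 2 - 87*(150 + 350*I) = 2 + (-13050 - 30450*I) = -13048 - 30450*I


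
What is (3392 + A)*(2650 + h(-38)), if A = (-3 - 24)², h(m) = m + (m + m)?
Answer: 10450856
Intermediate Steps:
h(m) = 3*m (h(m) = m + 2*m = 3*m)
A = 729 (A = (-27)² = 729)
(3392 + A)*(2650 + h(-38)) = (3392 + 729)*(2650 + 3*(-38)) = 4121*(2650 - 114) = 4121*2536 = 10450856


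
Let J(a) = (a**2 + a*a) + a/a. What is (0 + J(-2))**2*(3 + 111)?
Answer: 9234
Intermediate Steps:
J(a) = 1 + 2*a**2 (J(a) = (a**2 + a**2) + 1 = 2*a**2 + 1 = 1 + 2*a**2)
(0 + J(-2))**2*(3 + 111) = (0 + (1 + 2*(-2)**2))**2*(3 + 111) = (0 + (1 + 2*4))**2*114 = (0 + (1 + 8))**2*114 = (0 + 9)**2*114 = 9**2*114 = 81*114 = 9234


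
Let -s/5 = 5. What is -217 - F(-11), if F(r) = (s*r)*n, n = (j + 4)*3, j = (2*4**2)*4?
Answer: -109117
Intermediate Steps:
s = -25 (s = -5*5 = -25)
j = 128 (j = (2*16)*4 = 32*4 = 128)
n = 396 (n = (128 + 4)*3 = 132*3 = 396)
F(r) = -9900*r (F(r) = -25*r*396 = -9900*r)
-217 - F(-11) = -217 - (-9900)*(-11) = -217 - 1*108900 = -217 - 108900 = -109117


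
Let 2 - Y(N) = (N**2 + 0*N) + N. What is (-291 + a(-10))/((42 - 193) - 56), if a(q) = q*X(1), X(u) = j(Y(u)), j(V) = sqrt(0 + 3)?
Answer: 97/69 + 10*sqrt(3)/207 ≈ 1.4895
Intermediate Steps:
Y(N) = 2 - N - N**2 (Y(N) = 2 - ((N**2 + 0*N) + N) = 2 - ((N**2 + 0) + N) = 2 - (N**2 + N) = 2 - (N + N**2) = 2 + (-N - N**2) = 2 - N - N**2)
j(V) = sqrt(3)
X(u) = sqrt(3)
a(q) = q*sqrt(3)
(-291 + a(-10))/((42 - 193) - 56) = (-291 - 10*sqrt(3))/((42 - 193) - 56) = (-291 - 10*sqrt(3))/(-151 - 56) = (-291 - 10*sqrt(3))/(-207) = (-291 - 10*sqrt(3))*(-1/207) = 97/69 + 10*sqrt(3)/207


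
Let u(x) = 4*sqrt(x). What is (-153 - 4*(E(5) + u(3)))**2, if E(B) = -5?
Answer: 18457 + 4256*sqrt(3) ≈ 25829.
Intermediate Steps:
(-153 - 4*(E(5) + u(3)))**2 = (-153 - 4*(-5 + 4*sqrt(3)))**2 = (-153 + (20 - 16*sqrt(3)))**2 = (-133 - 16*sqrt(3))**2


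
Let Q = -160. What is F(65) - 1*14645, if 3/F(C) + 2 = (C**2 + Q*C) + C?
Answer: -89510243/6112 ≈ -14645.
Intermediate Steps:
F(C) = 3/(-2 + C**2 - 159*C) (F(C) = 3/(-2 + ((C**2 - 160*C) + C)) = 3/(-2 + (C**2 - 159*C)) = 3/(-2 + C**2 - 159*C))
F(65) - 1*14645 = 3/(-2 + 65**2 - 159*65) - 1*14645 = 3/(-2 + 4225 - 10335) - 14645 = 3/(-6112) - 14645 = 3*(-1/6112) - 14645 = -3/6112 - 14645 = -89510243/6112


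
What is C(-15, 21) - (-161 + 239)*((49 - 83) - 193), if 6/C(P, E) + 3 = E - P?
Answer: 194768/11 ≈ 17706.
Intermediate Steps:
C(P, E) = 6/(-3 + E - P) (C(P, E) = 6/(-3 + (E - P)) = 6/(-3 + E - P))
C(-15, 21) - (-161 + 239)*((49 - 83) - 193) = 6/(-3 + 21 - 1*(-15)) - (-161 + 239)*((49 - 83) - 193) = 6/(-3 + 21 + 15) - 78*(-34 - 193) = 6/33 - 78*(-227) = 6*(1/33) - 1*(-17706) = 2/11 + 17706 = 194768/11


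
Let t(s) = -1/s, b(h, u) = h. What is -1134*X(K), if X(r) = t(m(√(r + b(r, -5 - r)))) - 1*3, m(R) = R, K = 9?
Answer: 3402 + 189*√2 ≈ 3669.3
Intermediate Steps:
X(r) = -3 - √2/(2*√r) (X(r) = -1/(√(r + r)) - 1*3 = -1/(√(2*r)) - 3 = -1/(√2*√r) - 3 = -√2/(2*√r) - 3 = -3 - √2/(2*√r))
-1134*X(K) = -1134*(-3 - √2/(2*√9)) = -1134*(-3 - ½*√2*⅓) = -1134*(-3 - √2/6) = 3402 + 189*√2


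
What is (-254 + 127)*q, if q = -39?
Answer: 4953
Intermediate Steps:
(-254 + 127)*q = (-254 + 127)*(-39) = -127*(-39) = 4953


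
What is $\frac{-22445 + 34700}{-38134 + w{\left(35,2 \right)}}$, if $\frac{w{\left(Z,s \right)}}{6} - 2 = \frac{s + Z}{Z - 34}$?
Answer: $- \frac{2451}{7580} \approx -0.32335$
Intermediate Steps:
$w{\left(Z,s \right)} = 12 + \frac{6 \left(Z + s\right)}{-34 + Z}$ ($w{\left(Z,s \right)} = 12 + 6 \frac{s + Z}{Z - 34} = 12 + 6 \frac{Z + s}{-34 + Z} = 12 + \frac{6 \left(Z + s\right)}{-34 + Z}$)
$\frac{-22445 + 34700}{-38134 + w{\left(35,2 \right)}} = \frac{-22445 + 34700}{-38134 + \frac{6 \left(-68 + 2 + 3 \cdot 35\right)}{-34 + 35}} = \frac{12255}{-38134 + \frac{6 \left(-68 + 2 + 105\right)}{1}} = \frac{12255}{-38134 + 6 \cdot 1 \cdot 39} = \frac{12255}{-38134 + 234} = \frac{12255}{-37900} = 12255 \left(- \frac{1}{37900}\right) = - \frac{2451}{7580}$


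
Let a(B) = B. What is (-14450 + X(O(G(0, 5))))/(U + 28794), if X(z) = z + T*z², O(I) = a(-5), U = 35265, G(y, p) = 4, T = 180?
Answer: -9955/64059 ≈ -0.15540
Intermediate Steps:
O(I) = -5
X(z) = z + 180*z²
(-14450 + X(O(G(0, 5))))/(U + 28794) = (-14450 - 5*(1 + 180*(-5)))/(35265 + 28794) = (-14450 - 5*(1 - 900))/64059 = (-14450 - 5*(-899))*(1/64059) = (-14450 + 4495)*(1/64059) = -9955*1/64059 = -9955/64059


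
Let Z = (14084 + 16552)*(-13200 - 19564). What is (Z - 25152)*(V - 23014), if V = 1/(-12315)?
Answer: 94829864979062672/4105 ≈ 2.3101e+13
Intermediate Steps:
Z = -1003757904 (Z = 30636*(-32764) = -1003757904)
V = -1/12315 ≈ -8.1202e-5
(Z - 25152)*(V - 23014) = (-1003757904 - 25152)*(-1/12315 - 23014) = -1003783056*(-283417411/12315) = 94829864979062672/4105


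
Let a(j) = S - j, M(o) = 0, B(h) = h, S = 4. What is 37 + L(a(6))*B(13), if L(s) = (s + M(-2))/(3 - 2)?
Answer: 11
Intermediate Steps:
a(j) = 4 - j
L(s) = s (L(s) = (s + 0)/(3 - 2) = s/1 = s*1 = s)
37 + L(a(6))*B(13) = 37 + (4 - 1*6)*13 = 37 + (4 - 6)*13 = 37 - 2*13 = 37 - 26 = 11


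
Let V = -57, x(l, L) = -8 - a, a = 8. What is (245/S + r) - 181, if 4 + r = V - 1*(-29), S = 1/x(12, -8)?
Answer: -4133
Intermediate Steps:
x(l, L) = -16 (x(l, L) = -8 - 1*8 = -8 - 8 = -16)
S = -1/16 (S = 1/(-16) = -1/16 ≈ -0.062500)
r = -32 (r = -4 + (-57 - 1*(-29)) = -4 + (-57 + 29) = -4 - 28 = -32)
(245/S + r) - 181 = (245/(-1/16) - 32) - 181 = (245*(-16) - 32) - 181 = (-3920 - 32) - 181 = -3952 - 181 = -4133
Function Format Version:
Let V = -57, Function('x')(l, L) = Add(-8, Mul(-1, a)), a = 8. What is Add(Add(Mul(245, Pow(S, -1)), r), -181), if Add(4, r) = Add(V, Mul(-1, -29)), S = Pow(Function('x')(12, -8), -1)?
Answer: -4133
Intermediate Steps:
Function('x')(l, L) = -16 (Function('x')(l, L) = Add(-8, Mul(-1, 8)) = Add(-8, -8) = -16)
S = Rational(-1, 16) (S = Pow(-16, -1) = Rational(-1, 16) ≈ -0.062500)
r = -32 (r = Add(-4, Add(-57, Mul(-1, -29))) = Add(-4, Add(-57, 29)) = Add(-4, -28) = -32)
Add(Add(Mul(245, Pow(S, -1)), r), -181) = Add(Add(Mul(245, Pow(Rational(-1, 16), -1)), -32), -181) = Add(Add(Mul(245, -16), -32), -181) = Add(Add(-3920, -32), -181) = Add(-3952, -181) = -4133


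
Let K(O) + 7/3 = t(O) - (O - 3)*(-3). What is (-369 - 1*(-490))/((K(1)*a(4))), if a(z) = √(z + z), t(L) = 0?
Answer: -363*√2/100 ≈ -5.1336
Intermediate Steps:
a(z) = √2*√z (a(z) = √(2*z) = √2*√z)
K(O) = -34/3 + 3*O (K(O) = -7/3 + (0 - (O - 3)*(-3)) = -7/3 + (0 - (-3 + O)*(-3)) = -7/3 + (0 - (9 - 3*O)) = -7/3 + (0 + (-9 + 3*O)) = -7/3 + (-9 + 3*O) = -34/3 + 3*O)
(-369 - 1*(-490))/((K(1)*a(4))) = (-369 - 1*(-490))/(((-34/3 + 3*1)*(√2*√4))) = (-369 + 490)/(((-34/3 + 3)*(√2*2))) = 121/((-50*√2/3)) = 121*(-3*√2/100) = -363*√2/100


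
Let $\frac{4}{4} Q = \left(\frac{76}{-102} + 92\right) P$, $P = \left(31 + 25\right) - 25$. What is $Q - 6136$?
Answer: $- \frac{168662}{51} \approx -3307.1$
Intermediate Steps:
$P = 31$ ($P = 56 - 25 = 31$)
$Q = \frac{144274}{51}$ ($Q = \left(\frac{76}{-102} + 92\right) 31 = \left(76 \left(- \frac{1}{102}\right) + 92\right) 31 = \left(- \frac{38}{51} + 92\right) 31 = \frac{4654}{51} \cdot 31 = \frac{144274}{51} \approx 2828.9$)
$Q - 6136 = \frac{144274}{51} - 6136 = - \frac{168662}{51}$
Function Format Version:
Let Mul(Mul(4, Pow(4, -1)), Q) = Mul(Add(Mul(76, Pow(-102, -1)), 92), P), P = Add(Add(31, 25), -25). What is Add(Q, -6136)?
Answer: Rational(-168662, 51) ≈ -3307.1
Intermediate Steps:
P = 31 (P = Add(56, -25) = 31)
Q = Rational(144274, 51) (Q = Mul(Add(Mul(76, Pow(-102, -1)), 92), 31) = Mul(Add(Mul(76, Rational(-1, 102)), 92), 31) = Mul(Add(Rational(-38, 51), 92), 31) = Mul(Rational(4654, 51), 31) = Rational(144274, 51) ≈ 2828.9)
Add(Q, -6136) = Add(Rational(144274, 51), -6136) = Rational(-168662, 51)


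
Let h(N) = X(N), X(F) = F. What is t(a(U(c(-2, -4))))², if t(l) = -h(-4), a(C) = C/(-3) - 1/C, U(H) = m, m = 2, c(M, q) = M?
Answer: 16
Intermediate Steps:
h(N) = N
U(H) = 2
a(C) = -1/C - C/3 (a(C) = C*(-⅓) - 1/C = -C/3 - 1/C = -1/C - C/3)
t(l) = 4 (t(l) = -1*(-4) = 4)
t(a(U(c(-2, -4))))² = 4² = 16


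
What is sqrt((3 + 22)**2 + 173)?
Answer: sqrt(798) ≈ 28.249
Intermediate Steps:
sqrt((3 + 22)**2 + 173) = sqrt(25**2 + 173) = sqrt(625 + 173) = sqrt(798)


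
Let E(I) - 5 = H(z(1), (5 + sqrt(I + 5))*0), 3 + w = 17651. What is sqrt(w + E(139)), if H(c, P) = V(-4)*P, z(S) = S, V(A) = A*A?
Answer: sqrt(17653) ≈ 132.86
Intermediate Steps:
V(A) = A**2
w = 17648 (w = -3 + 17651 = 17648)
H(c, P) = 16*P (H(c, P) = (-4)**2*P = 16*P)
E(I) = 5 (E(I) = 5 + 16*((5 + sqrt(I + 5))*0) = 5 + 16*((5 + sqrt(5 + I))*0) = 5 + 16*0 = 5 + 0 = 5)
sqrt(w + E(139)) = sqrt(17648 + 5) = sqrt(17653)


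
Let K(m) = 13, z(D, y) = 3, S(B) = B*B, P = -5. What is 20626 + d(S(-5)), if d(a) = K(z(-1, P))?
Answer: 20639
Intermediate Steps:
S(B) = B²
d(a) = 13
20626 + d(S(-5)) = 20626 + 13 = 20639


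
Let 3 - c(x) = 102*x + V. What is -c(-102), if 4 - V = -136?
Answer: -10267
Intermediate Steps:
V = 140 (V = 4 - 1*(-136) = 4 + 136 = 140)
c(x) = -137 - 102*x (c(x) = 3 - (102*x + 140) = 3 - (140 + 102*x) = 3 + (-140 - 102*x) = -137 - 102*x)
-c(-102) = -(-137 - 102*(-102)) = -(-137 + 10404) = -1*10267 = -10267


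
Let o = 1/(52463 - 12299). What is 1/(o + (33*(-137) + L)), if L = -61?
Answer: -40164/184031447 ≈ -0.00021825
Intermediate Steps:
o = 1/40164 ≈ 2.4898e-5
1/(o + (33*(-137) + L)) = 1/(1/40164 + (33*(-137) - 61)) = 1/(1/40164 + (-4521 - 61)) = 1/(1/40164 - 4582) = 1/(-184031447/40164) = -40164/184031447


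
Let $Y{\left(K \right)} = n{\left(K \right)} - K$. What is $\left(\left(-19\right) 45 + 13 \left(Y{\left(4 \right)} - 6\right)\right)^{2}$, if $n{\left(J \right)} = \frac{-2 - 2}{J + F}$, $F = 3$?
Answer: $\frac{48260809}{49} \approx 9.8491 \cdot 10^{5}$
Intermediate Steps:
$n{\left(J \right)} = - \frac{4}{3 + J}$ ($n{\left(J \right)} = \frac{-2 - 2}{J + 3} = - \frac{4}{3 + J}$)
$Y{\left(K \right)} = - K - \frac{4}{3 + K}$ ($Y{\left(K \right)} = - \frac{4}{3 + K} - K = - K - \frac{4}{3 + K}$)
$\left(\left(-19\right) 45 + 13 \left(Y{\left(4 \right)} - 6\right)\right)^{2} = \left(\left(-19\right) 45 + 13 \left(\frac{-4 - 4 \left(3 + 4\right)}{3 + 4} - 6\right)\right)^{2} = \left(-855 + 13 \left(\frac{-4 - 4 \cdot 7}{7} - 6\right)\right)^{2} = \left(-855 + 13 \left(\frac{-4 - 28}{7} - 6\right)\right)^{2} = \left(-855 + 13 \left(\frac{1}{7} \left(-32\right) - 6\right)\right)^{2} = \left(-855 + 13 \left(- \frac{32}{7} - 6\right)\right)^{2} = \left(-855 + 13 \left(- \frac{74}{7}\right)\right)^{2} = \left(-855 - \frac{962}{7}\right)^{2} = \left(- \frac{6947}{7}\right)^{2} = \frac{48260809}{49}$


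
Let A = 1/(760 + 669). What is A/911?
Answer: 1/1301819 ≈ 7.6816e-7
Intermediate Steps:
A = 1/1429 ≈ 0.00069979
A/911 = (1/1429)/911 = (1/1429)*(1/911) = 1/1301819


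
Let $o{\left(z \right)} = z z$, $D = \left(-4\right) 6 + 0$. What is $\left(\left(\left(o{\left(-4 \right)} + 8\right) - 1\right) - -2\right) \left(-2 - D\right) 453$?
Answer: $249150$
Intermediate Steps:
$D = -24$ ($D = -24 + 0 = -24$)
$o{\left(z \right)} = z^{2}$
$\left(\left(\left(o{\left(-4 \right)} + 8\right) - 1\right) - -2\right) \left(-2 - D\right) 453 = \left(\left(\left(\left(-4\right)^{2} + 8\right) - 1\right) - -2\right) \left(-2 - -24\right) 453 = \left(\left(\left(16 + 8\right) - 1\right) + 2\right) \left(-2 + 24\right) 453 = \left(\left(24 - 1\right) + 2\right) 22 \cdot 453 = \left(23 + 2\right) 9966 = 25 \cdot 9966 = 249150$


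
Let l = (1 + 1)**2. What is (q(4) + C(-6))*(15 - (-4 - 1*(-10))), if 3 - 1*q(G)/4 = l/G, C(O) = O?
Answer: 18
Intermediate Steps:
l = 4 (l = 2**2 = 4)
q(G) = 12 - 16/G
(q(4) + C(-6))*(15 - (-4 - 1*(-10))) = ((12 - 16/4) - 6)*(15 - (-4 - 1*(-10))) = ((12 - 16*1/4) - 6)*(15 - (-4 + 10)) = ((12 - 4) - 6)*(15 - 1*6) = (8 - 6)*(15 - 6) = 2*9 = 18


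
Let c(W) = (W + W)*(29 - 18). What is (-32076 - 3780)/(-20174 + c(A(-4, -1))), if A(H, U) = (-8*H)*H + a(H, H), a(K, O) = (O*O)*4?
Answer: 1992/1199 ≈ 1.6614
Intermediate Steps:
a(K, O) = 4*O**2 (a(K, O) = O**2*4 = 4*O**2)
A(H, U) = -4*H**2 (A(H, U) = (-8*H)*H + 4*H**2 = -8*H**2 + 4*H**2 = -4*H**2)
c(W) = 22*W (c(W) = (2*W)*11 = 22*W)
(-32076 - 3780)/(-20174 + c(A(-4, -1))) = (-32076 - 3780)/(-20174 + 22*(-4*(-4)**2)) = -35856/(-20174 + 22*(-4*16)) = -35856/(-20174 + 22*(-64)) = -35856/(-20174 - 1408) = -35856/(-21582) = -35856*(-1/21582) = 1992/1199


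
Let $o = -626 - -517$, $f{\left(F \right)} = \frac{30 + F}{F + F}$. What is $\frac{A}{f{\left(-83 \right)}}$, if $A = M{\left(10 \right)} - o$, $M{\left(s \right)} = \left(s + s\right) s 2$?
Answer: $\frac{84494}{53} \approx 1594.2$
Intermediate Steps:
$f{\left(F \right)} = \frac{30 + F}{2 F}$
$M{\left(s \right)} = 4 s^{2}$ ($M{\left(s \right)} = 2 s 2 s = 4 s^{2}$)
$o = -109$ ($o = -626 + 517 = -109$)
$A = 509$ ($A = 4 \cdot 10^{2} - -109 = 4 \cdot 100 + 109 = 400 + 109 = 509$)
$\frac{A}{f{\left(-83 \right)}} = \frac{509}{\frac{1}{2} \frac{1}{-83} \left(30 - 83\right)} = \frac{509}{\frac{1}{2} \left(- \frac{1}{83}\right) \left(-53\right)} = \frac{509}{\frac{53}{166}} = 509 \cdot \frac{166}{53} = \frac{84494}{53}$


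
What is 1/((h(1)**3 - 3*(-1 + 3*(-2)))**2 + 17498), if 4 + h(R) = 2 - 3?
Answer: 1/28314 ≈ 3.5318e-5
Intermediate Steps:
h(R) = -5 (h(R) = -4 + (2 - 3) = -4 - 1 = -5)
1/((h(1)**3 - 3*(-1 + 3*(-2)))**2 + 17498) = 1/(((-5)**3 - 3*(-1 + 3*(-2)))**2 + 17498) = 1/((-125 - 3*(-1 - 6))**2 + 17498) = 1/((-125 - 3*(-7))**2 + 17498) = 1/((-125 + 21)**2 + 17498) = 1/((-104)**2 + 17498) = 1/(10816 + 17498) = 1/28314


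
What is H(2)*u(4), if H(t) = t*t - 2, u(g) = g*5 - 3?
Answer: 34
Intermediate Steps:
u(g) = -3 + 5*g (u(g) = 5*g - 3 = -3 + 5*g)
H(t) = -2 + t² (H(t) = t² - 2 = -2 + t²)
H(2)*u(4) = (-2 + 2²)*(-3 + 5*4) = (-2 + 4)*(-3 + 20) = 2*17 = 34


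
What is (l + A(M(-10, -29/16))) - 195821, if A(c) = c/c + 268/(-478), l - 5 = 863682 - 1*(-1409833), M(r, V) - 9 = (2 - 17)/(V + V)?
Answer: 496570166/239 ≈ 2.0777e+6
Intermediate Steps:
M(r, V) = 9 - 15/(2*V) (M(r, V) = 9 + (2 - 17)/(V + V) = 9 - 15*1/(2*V) = 9 - 15/(2*V))
l = 2273520 (l = 5 + (863682 - 1*(-1409833)) = 5 + (863682 + 1409833) = 5 + 2273515 = 2273520)
A(c) = 105/239 (A(c) = 1 + 268*(-1/478) = 1 - 134/239 = 105/239)
(l + A(M(-10, -29/16))) - 195821 = (2273520 + 105/239) - 195821 = 543371385/239 - 195821 = 496570166/239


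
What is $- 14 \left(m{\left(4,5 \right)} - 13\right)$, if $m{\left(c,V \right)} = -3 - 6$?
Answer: $308$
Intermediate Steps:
$m{\left(c,V \right)} = -9$ ($m{\left(c,V \right)} = -3 - 6 = -9$)
$- 14 \left(m{\left(4,5 \right)} - 13\right) = - 14 \left(-9 - 13\right) = \left(-14\right) \left(-22\right) = 308$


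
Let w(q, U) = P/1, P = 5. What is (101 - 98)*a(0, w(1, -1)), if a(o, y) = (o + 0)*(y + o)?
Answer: 0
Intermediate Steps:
w(q, U) = 5 (w(q, U) = 5/1 = 5*1 = 5)
a(o, y) = o*(o + y)
(101 - 98)*a(0, w(1, -1)) = (101 - 98)*(0*(0 + 5)) = 3*(0*5) = 3*0 = 0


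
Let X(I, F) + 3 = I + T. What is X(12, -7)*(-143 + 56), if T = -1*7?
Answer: -174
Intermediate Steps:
T = -7
X(I, F) = -10 + I (X(I, F) = -3 + (I - 7) = -3 + (-7 + I) = -10 + I)
X(12, -7)*(-143 + 56) = (-10 + 12)*(-143 + 56) = 2*(-87) = -174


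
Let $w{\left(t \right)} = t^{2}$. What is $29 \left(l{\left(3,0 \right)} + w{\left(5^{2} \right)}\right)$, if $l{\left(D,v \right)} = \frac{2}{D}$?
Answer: $\frac{54433}{3} \approx 18144.0$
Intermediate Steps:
$29 \left(l{\left(3,0 \right)} + w{\left(5^{2} \right)}\right) = 29 \left(\frac{2}{3} + \left(5^{2}\right)^{2}\right) = 29 \left(2 \cdot \frac{1}{3} + 25^{2}\right) = 29 \left(\frac{2}{3} + 625\right) = 29 \cdot \frac{1877}{3} = \frac{54433}{3}$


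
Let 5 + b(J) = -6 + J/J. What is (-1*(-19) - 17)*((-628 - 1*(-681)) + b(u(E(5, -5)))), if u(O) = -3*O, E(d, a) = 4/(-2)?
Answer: 86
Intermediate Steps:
E(d, a) = -2 (E(d, a) = 4*(-½) = -2)
b(J) = -10 (b(J) = -5 + (-6 + J/J) = -5 + (-6 + 1) = -5 - 5 = -10)
(-1*(-19) - 17)*((-628 - 1*(-681)) + b(u(E(5, -5)))) = (-1*(-19) - 17)*((-628 - 1*(-681)) - 10) = (19 - 17)*((-628 + 681) - 10) = 2*(53 - 10) = 2*43 = 86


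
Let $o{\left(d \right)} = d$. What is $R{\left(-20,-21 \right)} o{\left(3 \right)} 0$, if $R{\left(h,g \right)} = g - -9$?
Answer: $0$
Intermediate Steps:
$R{\left(h,g \right)} = 9 + g$ ($R{\left(h,g \right)} = g + 9 = 9 + g$)
$R{\left(-20,-21 \right)} o{\left(3 \right)} 0 = \left(9 - 21\right) 3 \cdot 0 = \left(-12\right) 0 = 0$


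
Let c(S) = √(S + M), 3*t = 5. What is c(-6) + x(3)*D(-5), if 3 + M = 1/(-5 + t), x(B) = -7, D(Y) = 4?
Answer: -28 + I*√930/10 ≈ -28.0 + 3.0496*I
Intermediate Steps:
t = 5/3 (t = (⅓)*5 = 5/3 ≈ 1.6667)
M = -33/10 (M = -3 + 1/(-5 + 5/3) = -3 + 1/(-10/3) = -3 - 3/10 = -33/10 ≈ -3.3000)
c(S) = √(-33/10 + S) (c(S) = √(S - 33/10) = √(-33/10 + S))
c(-6) + x(3)*D(-5) = √(-330 + 100*(-6))/10 - 7*4 = √(-330 - 600)/10 - 28 = √(-930)/10 - 28 = (I*√930)/10 - 28 = I*√930/10 - 28 = -28 + I*√930/10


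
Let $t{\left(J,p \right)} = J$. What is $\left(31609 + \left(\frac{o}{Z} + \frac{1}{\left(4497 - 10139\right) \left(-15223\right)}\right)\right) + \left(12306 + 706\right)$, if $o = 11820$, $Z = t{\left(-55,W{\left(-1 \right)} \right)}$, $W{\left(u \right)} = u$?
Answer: $\frac{41953534781533}{944769826} \approx 44406.0$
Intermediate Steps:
$Z = -55$
$\left(31609 + \left(\frac{o}{Z} + \frac{1}{\left(4497 - 10139\right) \left(-15223\right)}\right)\right) + \left(12306 + 706\right) = \left(31609 + \left(\frac{11820}{-55} + \frac{1}{\left(4497 - 10139\right) \left(-15223\right)}\right)\right) + \left(12306 + 706\right) = \left(31609 + \left(11820 \left(- \frac{1}{55}\right) + \frac{1}{-5642} \left(- \frac{1}{15223}\right)\right)\right) + 13012 = \left(31609 - \frac{203039624413}{944769826}\right) + 13012 = \frac{29660189805621}{944769826} + 13012 = \frac{41953534781533}{944769826}$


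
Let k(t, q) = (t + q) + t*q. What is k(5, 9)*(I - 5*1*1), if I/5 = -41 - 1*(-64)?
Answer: 6490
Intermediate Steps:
I = 115 (I = 5*(-41 - 1*(-64)) = 5*(-41 + 64) = 5*23 = 115)
k(t, q) = q + t + q*t (k(t, q) = (q + t) + q*t = q + t + q*t)
k(5, 9)*(I - 5*1*1) = (9 + 5 + 9*5)*(115 - 5*1*1) = (9 + 5 + 45)*(115 - 5*1) = 59*(115 - 5) = 59*110 = 6490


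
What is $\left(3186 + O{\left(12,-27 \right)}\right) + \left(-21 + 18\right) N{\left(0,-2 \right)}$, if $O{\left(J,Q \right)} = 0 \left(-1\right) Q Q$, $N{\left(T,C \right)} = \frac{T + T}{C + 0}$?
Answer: $3186$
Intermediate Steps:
$N{\left(T,C \right)} = \frac{2 T}{C}$
$O{\left(J,Q \right)} = 0$ ($O{\left(J,Q \right)} = 0 Q Q = 0 Q = 0$)
$\left(3186 + O{\left(12,-27 \right)}\right) + \left(-21 + 18\right) N{\left(0,-2 \right)} = \left(3186 + 0\right) + \left(-21 + 18\right) 2 \cdot 0 \frac{1}{-2} = 3186 - 3 \cdot 2 \cdot 0 \left(- \frac{1}{2}\right) = 3186 - 0 = 3186 + 0 = 3186$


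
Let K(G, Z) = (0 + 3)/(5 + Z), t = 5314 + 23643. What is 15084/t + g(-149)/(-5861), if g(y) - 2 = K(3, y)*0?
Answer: 88349410/169716977 ≈ 0.52057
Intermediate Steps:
t = 28957
K(G, Z) = 3/(5 + Z)
g(y) = 2 (g(y) = 2 + (3/(5 + y))*0 = 2 + 0 = 2)
15084/t + g(-149)/(-5861) = 15084/28957 + 2/(-5861) = 15084*(1/28957) + 2*(-1/5861) = 15084/28957 - 2/5861 = 88349410/169716977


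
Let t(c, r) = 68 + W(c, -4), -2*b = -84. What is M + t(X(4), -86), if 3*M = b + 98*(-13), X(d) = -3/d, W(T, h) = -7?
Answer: -1049/3 ≈ -349.67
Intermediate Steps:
b = 42 (b = -½*(-84) = 42)
M = -1232/3 (M = (42 + 98*(-13))/3 = (42 - 1274)/3 = (⅓)*(-1232) = -1232/3 ≈ -410.67)
t(c, r) = 61 (t(c, r) = 68 - 7 = 61)
M + t(X(4), -86) = -1232/3 + 61 = -1049/3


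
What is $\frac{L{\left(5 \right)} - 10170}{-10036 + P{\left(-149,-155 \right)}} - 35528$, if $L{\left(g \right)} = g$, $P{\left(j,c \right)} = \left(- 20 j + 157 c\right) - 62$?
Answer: $- \frac{1117452019}{31453} \approx -35528.0$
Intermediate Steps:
$P{\left(j,c \right)} = -62 - 20 j + 157 c$
$\frac{L{\left(5 \right)} - 10170}{-10036 + P{\left(-149,-155 \right)}} - 35528 = \frac{5 - 10170}{-10036 - 21417} - 35528 = - \frac{10165}{-10036 - 21417} - 35528 = - \frac{10165}{-31453} - 35528 = \left(-10165\right) \left(- \frac{1}{31453}\right) - 35528 = \frac{10165}{31453} - 35528 = - \frac{1117452019}{31453}$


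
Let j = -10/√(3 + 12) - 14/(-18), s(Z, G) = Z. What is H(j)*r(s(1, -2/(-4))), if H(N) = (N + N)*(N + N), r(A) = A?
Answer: 2356/81 - 112*√15/27 ≈ 13.021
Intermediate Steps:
j = 7/9 - 2*√15/3 (j = -10*√15/15 - 14*(-1/18) = -2*√15/3 + 7/9 = 7/9 - 2*√15/3 ≈ -1.8042)
H(N) = 4*N² (H(N) = (2*N)*(2*N) = 4*N²)
H(j)*r(s(1, -2/(-4))) = (4*(7/9 - 2*√15/3)²)*1 = 4*(7/9 - 2*√15/3)²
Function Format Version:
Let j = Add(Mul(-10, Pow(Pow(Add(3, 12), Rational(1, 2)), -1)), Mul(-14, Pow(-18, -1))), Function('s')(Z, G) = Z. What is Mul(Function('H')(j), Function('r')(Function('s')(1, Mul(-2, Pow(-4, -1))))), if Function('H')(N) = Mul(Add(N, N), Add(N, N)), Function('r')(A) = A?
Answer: Add(Rational(2356, 81), Mul(Rational(-112, 27), Pow(15, Rational(1, 2)))) ≈ 13.021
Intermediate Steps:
j = Add(Rational(7, 9), Mul(Rational(-2, 3), Pow(15, Rational(1, 2)))) (j = Add(Mul(-10, Pow(Pow(15, Rational(1, 2)), -1)), Mul(-14, Rational(-1, 18))) = Add(Mul(-10, Mul(Rational(1, 15), Pow(15, Rational(1, 2)))), Rational(7, 9)) = Add(Mul(Rational(-2, 3), Pow(15, Rational(1, 2))), Rational(7, 9)) = Add(Rational(7, 9), Mul(Rational(-2, 3), Pow(15, Rational(1, 2)))) ≈ -1.8042)
Function('H')(N) = Mul(4, Pow(N, 2)) (Function('H')(N) = Mul(Mul(2, N), Mul(2, N)) = Mul(4, Pow(N, 2)))
Mul(Function('H')(j), Function('r')(Function('s')(1, Mul(-2, Pow(-4, -1))))) = Mul(Mul(4, Pow(Add(Rational(7, 9), Mul(Rational(-2, 3), Pow(15, Rational(1, 2)))), 2)), 1) = Mul(4, Pow(Add(Rational(7, 9), Mul(Rational(-2, 3), Pow(15, Rational(1, 2)))), 2))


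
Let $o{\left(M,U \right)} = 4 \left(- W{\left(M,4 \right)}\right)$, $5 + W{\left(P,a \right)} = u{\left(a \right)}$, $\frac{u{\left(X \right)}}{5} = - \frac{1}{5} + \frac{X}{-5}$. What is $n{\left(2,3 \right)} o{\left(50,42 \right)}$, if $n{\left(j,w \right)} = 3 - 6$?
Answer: $-120$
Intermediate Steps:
$u{\left(X \right)} = -1 - X$ ($u{\left(X \right)} = 5 \left(- \frac{1}{5} + \frac{X}{-5}\right) = 5 \left(\left(-1\right) \frac{1}{5} + X \left(- \frac{1}{5}\right)\right) = 5 \left(- \frac{1}{5} - \frac{X}{5}\right) = -1 - X$)
$W{\left(P,a \right)} = -6 - a$ ($W{\left(P,a \right)} = -5 - \left(1 + a\right) = -6 - a$)
$n{\left(j,w \right)} = -3$ ($n{\left(j,w \right)} = 3 - 6 = -3$)
$o{\left(M,U \right)} = 40$ ($o{\left(M,U \right)} = 4 \left(- (-6 - 4)\right) = 4 \left(\left(-1\right) \left(-10\right)\right) = 4 \cdot 10 = 40$)
$n{\left(2,3 \right)} o{\left(50,42 \right)} = \left(-3\right) 40 = -120$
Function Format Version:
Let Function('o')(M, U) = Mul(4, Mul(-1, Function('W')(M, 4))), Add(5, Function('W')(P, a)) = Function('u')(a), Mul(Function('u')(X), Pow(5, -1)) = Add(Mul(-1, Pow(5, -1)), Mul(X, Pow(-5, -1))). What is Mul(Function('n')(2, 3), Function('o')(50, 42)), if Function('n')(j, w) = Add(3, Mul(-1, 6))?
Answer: -120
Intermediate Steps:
Function('u')(X) = Add(-1, Mul(-1, X)) (Function('u')(X) = Mul(5, Add(Mul(-1, Pow(5, -1)), Mul(X, Pow(-5, -1)))) = Mul(5, Add(Mul(-1, Rational(1, 5)), Mul(X, Rational(-1, 5)))) = Mul(5, Add(Rational(-1, 5), Mul(Rational(-1, 5), X))) = Add(-1, Mul(-1, X)))
Function('W')(P, a) = Add(-6, Mul(-1, a)) (Function('W')(P, a) = Add(-5, Add(-1, Mul(-1, a))) = Add(-6, Mul(-1, a)))
Function('n')(j, w) = -3 (Function('n')(j, w) = Add(3, -6) = -3)
Function('o')(M, U) = 40 (Function('o')(M, U) = Mul(4, Mul(-1, Add(-6, Mul(-1, 4)))) = Mul(4, Mul(-1, Add(-6, -4))) = Mul(4, Mul(-1, -10)) = Mul(4, 10) = 40)
Mul(Function('n')(2, 3), Function('o')(50, 42)) = Mul(-3, 40) = -120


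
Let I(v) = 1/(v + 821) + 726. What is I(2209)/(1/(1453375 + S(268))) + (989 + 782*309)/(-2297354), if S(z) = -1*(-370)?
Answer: 367337787496088516/348049131 ≈ 1.0554e+9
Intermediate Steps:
S(z) = 370
I(v) = 726 + 1/(821 + v) (I(v) = 1/(821 + v) + 726 = 726 + 1/(821 + v))
I(2209)/(1/(1453375 + S(268))) + (989 + 782*309)/(-2297354) = ((596047 + 726*2209)/(821 + 2209))/(1/(1453375 + 370)) + (989 + 782*309)/(-2297354) = ((596047 + 1603734)/3030)/(1/1453745) + (989 + 241638)*(-1/2297354) = ((1/3030)*2199781)/(1/1453745) + 242627*(-1/2297354) = (2199781/3030)*1453745 - 242627/2297354 = 639584125969/606 - 242627/2297354 = 367337787496088516/348049131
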